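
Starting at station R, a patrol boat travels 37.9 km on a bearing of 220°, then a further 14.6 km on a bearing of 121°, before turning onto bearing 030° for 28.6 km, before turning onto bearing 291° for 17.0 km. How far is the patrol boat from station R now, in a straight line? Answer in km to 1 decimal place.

14.6 km

Leg 1 (220°, 37.9 km): east 37.9 sin 220° = -24.36, north 37.9 cos 220° = -29.03
Leg 2 (121°, 14.6 km): east 14.6 sin 121° = 12.51, north 14.6 cos 121° = -7.52
Leg 3 (030°, 28.6 km): east 28.6 sin 30° = 14.30, north 28.6 cos 30° = 24.77
Leg 4 (291°, 17.0 km): east 17.0 sin 291° = -15.87, north 17.0 cos 291° = 6.09
Net: -13.42 east, -5.69 north. Distance = √((-13.42)² + (-5.69)²) = 14.575 km.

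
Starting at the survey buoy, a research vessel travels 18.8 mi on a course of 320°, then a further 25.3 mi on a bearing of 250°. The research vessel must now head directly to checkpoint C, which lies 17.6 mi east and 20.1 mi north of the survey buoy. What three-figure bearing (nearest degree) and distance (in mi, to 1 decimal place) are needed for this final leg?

075°, 55.4 mi

Leg 1 (320°, 18.8 mi): east 18.8 sin 320° = -12.08, north 18.8 cos 320° = 14.40
Leg 2 (250°, 25.3 mi): east 25.3 sin 250° = -23.77, north 25.3 cos 250° = -8.65
Current position: (-35.86, 5.75). Target: (17.6, 20.1). Remaining: Δeast = 53.46, Δnorth = 14.35.
Bearing = atan2(53.46, 14.35) mod 360° = 74.97°; distance = √((53.46)² + (14.35)²) = 55.352 mi.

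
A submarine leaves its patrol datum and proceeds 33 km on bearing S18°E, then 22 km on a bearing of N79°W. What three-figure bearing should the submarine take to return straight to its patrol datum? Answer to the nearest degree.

023°

Leg 1 (S18°E, 33 km): east 33 sin 162° = 10.20, north 33 cos 162° = -31.38
Leg 2 (N79°W, 22 km): east 22 sin 281° = -21.60, north 22 cos 281° = 4.20
Net displacement: -11.40 east, -27.19 north. Direction back to start is (11.40, 27.19): bearing = atan2(11.40, 27.19) mod 360° = 22.75° ≈ 023°.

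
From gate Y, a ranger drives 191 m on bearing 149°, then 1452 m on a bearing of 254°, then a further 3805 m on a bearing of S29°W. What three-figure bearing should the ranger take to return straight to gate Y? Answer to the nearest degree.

039°

Leg 1 (149°, 191 m): east 191 sin 149° = 98.37, north 191 cos 149° = -163.72
Leg 2 (254°, 1452 m): east 1452 sin 254° = -1395.75, north 1452 cos 254° = -400.23
Leg 3 (S29°W, 3805 m): east 3805 sin 209° = -1844.70, north 3805 cos 209° = -3327.93
Net displacement: -3142.08 east, -3891.87 north. Direction back to start is (3142.08, 3891.87): bearing = atan2(3142.08, 3891.87) mod 360° = 38.92° ≈ 039°.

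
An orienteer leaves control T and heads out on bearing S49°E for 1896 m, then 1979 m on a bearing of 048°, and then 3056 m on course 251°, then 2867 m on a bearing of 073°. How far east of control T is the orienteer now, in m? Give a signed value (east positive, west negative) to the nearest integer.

Leg 1 (S49°E, 1896 m): east 1896 sin 131° = 1430.93, north 1896 cos 131° = -1243.89
Leg 2 (048°, 1979 m): east 1979 sin 48° = 1470.68, north 1979 cos 48° = 1324.21
Leg 3 (251°, 3056 m): east 3056 sin 251° = -2889.50, north 3056 cos 251° = -994.94
Leg 4 (073°, 2867 m): east 2867 sin 73° = 2741.73, north 2867 cos 73° = 838.23
Net east component: 2753.83 m.

2754 m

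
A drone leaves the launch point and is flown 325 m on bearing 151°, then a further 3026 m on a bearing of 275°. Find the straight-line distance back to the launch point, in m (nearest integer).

2857 m

Leg 1 (151°, 325 m): east 325 sin 151° = 157.56, north 325 cos 151° = -284.25
Leg 2 (275°, 3026 m): east 3026 sin 275° = -3014.49, north 3026 cos 275° = 263.73
Net: -2856.92 east, -20.52 north. Distance = √((-2856.92)² + (-20.52)²) = 2856.996 m.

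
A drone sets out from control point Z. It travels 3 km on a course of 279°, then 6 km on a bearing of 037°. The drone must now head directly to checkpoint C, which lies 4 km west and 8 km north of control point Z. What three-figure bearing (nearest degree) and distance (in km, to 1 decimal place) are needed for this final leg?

301°, 5.4 km

Leg 1 (279°, 3 km): east 3 sin 279° = -2.96, north 3 cos 279° = 0.47
Leg 2 (037°, 6 km): east 6 sin 37° = 3.61, north 6 cos 37° = 4.79
Current position: (0.65, 5.26). Target: (-4, 8). Remaining: Δeast = -4.65, Δnorth = 2.74.
Bearing = atan2(-4.65, 2.74) mod 360° = 300.51°; distance = √((-4.65)² + (2.74)²) = 5.395 km.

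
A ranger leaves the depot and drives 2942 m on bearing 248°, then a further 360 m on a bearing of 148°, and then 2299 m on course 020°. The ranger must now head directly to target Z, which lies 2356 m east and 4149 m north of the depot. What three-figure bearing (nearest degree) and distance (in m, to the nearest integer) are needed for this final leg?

050°, 5329 m

Leg 1 (248°, 2942 m): east 2942 sin 248° = -2727.77, north 2942 cos 248° = -1102.09
Leg 2 (148°, 360 m): east 360 sin 148° = 190.77, north 360 cos 148° = -305.30
Leg 3 (020°, 2299 m): east 2299 sin 20° = 786.30, north 2299 cos 20° = 2160.35
Current position: (-1750.70, 752.96). Target: (2356, 4149). Remaining: Δeast = 4106.70, Δnorth = 3396.04.
Bearing = atan2(4106.70, 3396.04) mod 360° = 50.41°; distance = √((4106.70)² + (3396.04)²) = 5328.982 m.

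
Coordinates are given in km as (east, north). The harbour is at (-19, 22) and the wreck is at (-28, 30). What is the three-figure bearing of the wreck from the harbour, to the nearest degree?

312°

Δeast = -28 − -19 = -9.00; Δnorth = 30 − 22 = 8.00.
Bearing = atan2(Δeast, Δnorth) mod 360° = 311.63° ≈ 312°.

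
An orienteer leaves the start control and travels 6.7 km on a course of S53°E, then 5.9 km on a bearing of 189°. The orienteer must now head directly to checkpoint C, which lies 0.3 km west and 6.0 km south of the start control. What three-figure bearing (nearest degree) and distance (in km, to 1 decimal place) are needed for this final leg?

309°, 6.1 km

Leg 1 (S53°E, 6.7 km): east 6.7 sin 127° = 5.35, north 6.7 cos 127° = -4.03
Leg 2 (189°, 5.9 km): east 5.9 sin 189° = -0.92, north 5.9 cos 189° = -5.83
Current position: (4.43, -9.86). Target: (-0.3, -6.0). Remaining: Δeast = -4.73, Δnorth = 3.86.
Bearing = atan2(-4.73, 3.86) mod 360° = 309.23°; distance = √((-4.73)² + (3.86)²) = 6.103 km.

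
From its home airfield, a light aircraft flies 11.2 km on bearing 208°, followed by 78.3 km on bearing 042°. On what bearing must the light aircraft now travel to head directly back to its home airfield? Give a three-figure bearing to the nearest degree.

224°

Leg 1 (208°, 11.2 km): east 11.2 sin 208° = -5.26, north 11.2 cos 208° = -9.89
Leg 2 (042°, 78.3 km): east 78.3 sin 42° = 52.39, north 78.3 cos 42° = 58.19
Net displacement: 47.13 east, 48.30 north. Direction back to start is (-47.13, -48.30): bearing = atan2(-47.13, -48.30) mod 360° = 224.30° ≈ 224°.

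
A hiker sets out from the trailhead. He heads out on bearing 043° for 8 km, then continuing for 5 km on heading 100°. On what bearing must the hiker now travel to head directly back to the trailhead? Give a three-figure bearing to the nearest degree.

Leg 1 (043°, 8 km): east 8 sin 43° = 5.46, north 8 cos 43° = 5.85
Leg 2 (100°, 5 km): east 5 sin 100° = 4.92, north 5 cos 100° = -0.87
Net displacement: 10.38 east, 4.98 north. Direction back to start is (-10.38, -4.98): bearing = atan2(-10.38, -4.98) mod 360° = 244.36° ≈ 244°.

244°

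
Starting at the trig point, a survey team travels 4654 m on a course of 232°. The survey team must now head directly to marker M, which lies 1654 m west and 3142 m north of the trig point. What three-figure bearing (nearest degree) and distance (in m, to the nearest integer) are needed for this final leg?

019°, 6336 m

Leg 1 (232°, 4654 m): east 4654 sin 232° = -3667.40, north 4654 cos 232° = -2865.29
Current position: (-3667.40, -2865.29). Target: (-1654, 3142). Remaining: Δeast = 2013.40, Δnorth = 6007.29.
Bearing = atan2(2013.40, 6007.29) mod 360° = 18.53°; distance = √((2013.40)² + (6007.29)²) = 6335.716 m.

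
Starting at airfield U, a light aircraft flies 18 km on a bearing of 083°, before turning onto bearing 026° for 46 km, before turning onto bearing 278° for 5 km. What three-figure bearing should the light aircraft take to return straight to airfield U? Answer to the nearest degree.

Leg 1 (083°, 18 km): east 18 sin 83° = 17.87, north 18 cos 83° = 2.19
Leg 2 (026°, 46 km): east 46 sin 26° = 20.17, north 46 cos 26° = 41.34
Leg 3 (278°, 5 km): east 5 sin 278° = -4.95, north 5 cos 278° = 0.70
Net displacement: 33.08 east, 44.23 north. Direction back to start is (-33.08, -44.23): bearing = atan2(-33.08, -44.23) mod 360° = 216.79° ≈ 217°.

217°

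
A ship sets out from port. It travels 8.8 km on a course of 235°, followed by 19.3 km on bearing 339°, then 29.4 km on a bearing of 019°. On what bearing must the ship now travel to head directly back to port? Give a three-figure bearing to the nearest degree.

174°

Leg 1 (235°, 8.8 km): east 8.8 sin 235° = -7.21, north 8.8 cos 235° = -5.05
Leg 2 (339°, 19.3 km): east 19.3 sin 339° = -6.92, north 19.3 cos 339° = 18.02
Leg 3 (019°, 29.4 km): east 29.4 sin 19° = 9.57, north 29.4 cos 19° = 27.80
Net displacement: -4.55 east, 40.77 north. Direction back to start is (4.55, -40.77): bearing = atan2(4.55, -40.77) mod 360° = 173.63° ≈ 174°.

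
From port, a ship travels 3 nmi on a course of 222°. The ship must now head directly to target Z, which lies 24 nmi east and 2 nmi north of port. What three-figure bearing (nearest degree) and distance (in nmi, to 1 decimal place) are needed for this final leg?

Leg 1 (222°, 3 nmi): east 3 sin 222° = -2.01, north 3 cos 222° = -2.23
Current position: (-2.01, -2.23). Target: (24, 2). Remaining: Δeast = 26.01, Δnorth = 4.23.
Bearing = atan2(26.01, 4.23) mod 360° = 80.76°; distance = √((26.01)² + (4.23)²) = 26.349 nmi.

081°, 26.3 nmi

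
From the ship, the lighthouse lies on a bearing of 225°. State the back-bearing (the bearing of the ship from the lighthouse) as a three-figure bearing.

Back-bearing = 225° − 180° = 045°.

045°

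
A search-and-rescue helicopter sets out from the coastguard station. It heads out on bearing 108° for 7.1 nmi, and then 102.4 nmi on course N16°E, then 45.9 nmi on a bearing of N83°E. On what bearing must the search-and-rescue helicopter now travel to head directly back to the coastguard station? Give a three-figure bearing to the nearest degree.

218°

Leg 1 (108°, 7.1 nmi): east 7.1 sin 108° = 6.75, north 7.1 cos 108° = -2.19
Leg 2 (N16°E, 102.4 nmi): east 102.4 sin 16° = 28.23, north 102.4 cos 16° = 98.43
Leg 3 (N83°E, 45.9 nmi): east 45.9 sin 83° = 45.56, north 45.9 cos 83° = 5.59
Net displacement: 80.54 east, 101.83 north. Direction back to start is (-80.54, -101.83): bearing = atan2(-80.54, -101.83) mod 360° = 218.34° ≈ 218°.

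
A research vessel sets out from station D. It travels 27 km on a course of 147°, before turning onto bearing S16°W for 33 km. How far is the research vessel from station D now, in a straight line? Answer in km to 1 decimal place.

Leg 1 (147°, 27 km): east 27 sin 147° = 14.71, north 27 cos 147° = -22.64
Leg 2 (S16°W, 33 km): east 33 sin 196° = -9.10, north 33 cos 196° = -31.72
Net: 5.61 east, -54.37 north. Distance = √((5.61)² + (-54.37)²) = 54.654 km.

54.7 km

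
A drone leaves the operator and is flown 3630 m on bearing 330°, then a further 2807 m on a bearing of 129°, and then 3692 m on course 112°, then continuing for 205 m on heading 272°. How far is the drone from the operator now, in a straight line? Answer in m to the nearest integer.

Leg 1 (330°, 3630 m): east 3630 sin 330° = -1815.00, north 3630 cos 330° = 3143.67
Leg 2 (129°, 2807 m): east 2807 sin 129° = 2181.45, north 2807 cos 129° = -1766.50
Leg 3 (112°, 3692 m): east 3692 sin 112° = 3423.16, north 3692 cos 112° = -1383.05
Leg 4 (272°, 205 m): east 205 sin 272° = -204.88, north 205 cos 272° = 7.15
Net: 3584.74 east, 1.28 north. Distance = √((3584.74)² + (1.28)²) = 3584.737 m.

3585 m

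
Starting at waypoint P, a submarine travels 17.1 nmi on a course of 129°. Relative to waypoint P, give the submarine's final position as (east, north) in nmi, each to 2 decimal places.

Leg 1 (129°, 17.1 nmi): east 17.1 sin 129° = 13.29, north 17.1 cos 129° = -10.76
Summing: 13.29 nmi east, -10.76 nmi north → (13.29, -10.76).

(13.29, -10.76)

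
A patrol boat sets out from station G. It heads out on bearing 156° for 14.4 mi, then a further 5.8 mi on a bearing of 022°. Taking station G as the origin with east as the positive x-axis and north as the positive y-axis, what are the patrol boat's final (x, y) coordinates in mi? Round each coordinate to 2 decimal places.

Leg 1 (156°, 14.4 mi): east 14.4 sin 156° = 5.86, north 14.4 cos 156° = -13.16
Leg 2 (022°, 5.8 mi): east 5.8 sin 22° = 2.17, north 5.8 cos 22° = 5.38
Summing: 8.03 mi east, -7.78 mi north → (8.03, -7.78).

(8.03, -7.78)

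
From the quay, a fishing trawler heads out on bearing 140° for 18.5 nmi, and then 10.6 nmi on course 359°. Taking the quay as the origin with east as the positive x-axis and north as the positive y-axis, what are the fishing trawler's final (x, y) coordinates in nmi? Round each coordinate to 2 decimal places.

(11.71, -3.57)

Leg 1 (140°, 18.5 nmi): east 18.5 sin 140° = 11.89, north 18.5 cos 140° = -14.17
Leg 2 (359°, 10.6 nmi): east 10.6 sin 359° = -0.18, north 10.6 cos 359° = 10.60
Summing: 11.71 nmi east, -3.57 nmi north → (11.71, -3.57).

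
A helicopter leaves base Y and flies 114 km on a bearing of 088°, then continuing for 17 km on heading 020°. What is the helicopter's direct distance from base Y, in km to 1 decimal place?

121.4 km

Leg 1 (088°, 114 km): east 114 sin 88° = 113.93, north 114 cos 88° = 3.98
Leg 2 (020°, 17 km): east 17 sin 20° = 5.81, north 17 cos 20° = 15.97
Net: 119.74 east, 19.95 north. Distance = √((119.74)² + (19.95)²) = 121.396 km.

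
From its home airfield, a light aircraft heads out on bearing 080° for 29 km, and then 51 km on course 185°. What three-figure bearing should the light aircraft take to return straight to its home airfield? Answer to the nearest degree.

Leg 1 (080°, 29 km): east 29 sin 80° = 28.56, north 29 cos 80° = 5.04
Leg 2 (185°, 51 km): east 51 sin 185° = -4.44, north 51 cos 185° = -50.81
Net displacement: 24.11 east, -45.77 north. Direction back to start is (-24.11, 45.77): bearing = atan2(-24.11, 45.77) mod 360° = 332.22° ≈ 332°.

332°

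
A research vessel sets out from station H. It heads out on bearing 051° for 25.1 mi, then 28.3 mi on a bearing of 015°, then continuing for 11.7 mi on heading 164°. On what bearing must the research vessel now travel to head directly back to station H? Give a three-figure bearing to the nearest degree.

223°

Leg 1 (051°, 25.1 mi): east 25.1 sin 51° = 19.51, north 25.1 cos 51° = 15.80
Leg 2 (015°, 28.3 mi): east 28.3 sin 15° = 7.32, north 28.3 cos 15° = 27.34
Leg 3 (164°, 11.7 mi): east 11.7 sin 164° = 3.22, north 11.7 cos 164° = -11.25
Net displacement: 30.06 east, 31.88 north. Direction back to start is (-30.06, -31.88): bearing = atan2(-30.06, -31.88) mod 360° = 223.31° ≈ 223°.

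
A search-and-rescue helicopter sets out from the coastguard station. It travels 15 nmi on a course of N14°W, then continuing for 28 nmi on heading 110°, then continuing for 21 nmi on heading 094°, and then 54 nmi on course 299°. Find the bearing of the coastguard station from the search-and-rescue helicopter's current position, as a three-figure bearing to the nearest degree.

Leg 1 (N14°W, 15 nmi): east 15 sin 346° = -3.63, north 15 cos 346° = 14.55
Leg 2 (110°, 28 nmi): east 28 sin 110° = 26.31, north 28 cos 110° = -9.58
Leg 3 (094°, 21 nmi): east 21 sin 94° = 20.95, north 21 cos 94° = -1.46
Leg 4 (299°, 54 nmi): east 54 sin 299° = -47.23, north 54 cos 299° = 26.18
Net displacement: -3.60 east, 29.69 north. Direction back to start is (3.60, -29.69): bearing = atan2(3.60, -29.69) mod 360° = 173.09° ≈ 173°.

173°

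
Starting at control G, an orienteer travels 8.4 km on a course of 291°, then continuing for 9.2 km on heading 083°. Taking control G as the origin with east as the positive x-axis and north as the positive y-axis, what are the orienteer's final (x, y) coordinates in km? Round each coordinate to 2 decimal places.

Leg 1 (291°, 8.4 km): east 8.4 sin 291° = -7.84, north 8.4 cos 291° = 3.01
Leg 2 (083°, 9.2 km): east 9.2 sin 83° = 9.13, north 9.2 cos 83° = 1.12
Summing: 1.29 km east, 4.13 km north → (1.29, 4.13).

(1.29, 4.13)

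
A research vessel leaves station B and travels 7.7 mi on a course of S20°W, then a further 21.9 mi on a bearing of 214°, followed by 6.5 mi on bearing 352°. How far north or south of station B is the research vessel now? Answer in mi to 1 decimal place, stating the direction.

19.0 mi south

Leg 1 (S20°W, 7.7 mi): east 7.7 sin 200° = -2.63, north 7.7 cos 200° = -7.24
Leg 2 (214°, 21.9 mi): east 21.9 sin 214° = -12.25, north 21.9 cos 214° = -18.16
Leg 3 (352°, 6.5 mi): east 6.5 sin 352° = -0.90, north 6.5 cos 352° = 6.44
Net north component: -18.95 mi.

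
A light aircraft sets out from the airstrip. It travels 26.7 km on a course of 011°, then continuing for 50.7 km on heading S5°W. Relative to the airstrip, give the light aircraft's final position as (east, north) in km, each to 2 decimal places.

(0.68, -24.30)

Leg 1 (011°, 26.7 km): east 26.7 sin 11° = 5.09, north 26.7 cos 11° = 26.21
Leg 2 (S5°W, 50.7 km): east 50.7 sin 185° = -4.42, north 50.7 cos 185° = -50.51
Summing: 0.68 km east, -24.30 km north → (0.68, -24.30).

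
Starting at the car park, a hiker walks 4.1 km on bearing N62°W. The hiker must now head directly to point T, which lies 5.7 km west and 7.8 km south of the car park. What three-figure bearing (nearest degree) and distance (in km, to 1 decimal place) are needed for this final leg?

192°, 9.9 km

Leg 1 (N62°W, 4.1 km): east 4.1 sin 298° = -3.62, north 4.1 cos 298° = 1.92
Current position: (-3.62, 1.92). Target: (-5.7, -7.8). Remaining: Δeast = -2.08, Δnorth = -9.72.
Bearing = atan2(-2.08, -9.72) mod 360° = 192.07°; distance = √((-2.08)² + (-9.72)²) = 9.945 km.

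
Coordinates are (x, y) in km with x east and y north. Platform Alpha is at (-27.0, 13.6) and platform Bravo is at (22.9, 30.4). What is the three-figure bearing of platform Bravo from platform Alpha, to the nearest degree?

071°

Δeast = 22.9 − -27.0 = 49.90; Δnorth = 30.4 − 13.6 = 16.80.
Bearing = atan2(Δeast, Δnorth) mod 360° = 71.39° ≈ 071°.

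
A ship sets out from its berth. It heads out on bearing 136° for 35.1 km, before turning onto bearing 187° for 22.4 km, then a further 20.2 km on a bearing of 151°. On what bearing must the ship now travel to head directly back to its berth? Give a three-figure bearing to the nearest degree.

334°

Leg 1 (136°, 35.1 km): east 35.1 sin 136° = 24.38, north 35.1 cos 136° = -25.25
Leg 2 (187°, 22.4 km): east 22.4 sin 187° = -2.73, north 22.4 cos 187° = -22.23
Leg 3 (151°, 20.2 km): east 20.2 sin 151° = 9.79, north 20.2 cos 151° = -17.67
Net displacement: 31.45 east, -65.15 north. Direction back to start is (-31.45, 65.15): bearing = atan2(-31.45, 65.15) mod 360° = 334.23° ≈ 334°.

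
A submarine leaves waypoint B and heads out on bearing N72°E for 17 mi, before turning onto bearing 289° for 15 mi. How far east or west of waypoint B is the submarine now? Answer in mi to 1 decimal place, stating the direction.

Leg 1 (N72°E, 17 mi): east 17 sin 72° = 16.17, north 17 cos 72° = 5.25
Leg 2 (289°, 15 mi): east 15 sin 289° = -14.18, north 15 cos 289° = 4.88
Net east component: 1.99 mi.

2.0 mi east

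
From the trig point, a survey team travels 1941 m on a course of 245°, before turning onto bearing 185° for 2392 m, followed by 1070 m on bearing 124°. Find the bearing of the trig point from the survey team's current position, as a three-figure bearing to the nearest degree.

Leg 1 (245°, 1941 m): east 1941 sin 245° = -1759.14, north 1941 cos 245° = -820.30
Leg 2 (185°, 2392 m): east 2392 sin 185° = -208.48, north 2392 cos 185° = -2382.90
Leg 3 (124°, 1070 m): east 1070 sin 124° = 887.07, north 1070 cos 124° = -598.34
Net displacement: -1080.55 east, -3801.54 north. Direction back to start is (1080.55, 3801.54): bearing = atan2(1080.55, 3801.54) mod 360° = 15.87° ≈ 016°.

016°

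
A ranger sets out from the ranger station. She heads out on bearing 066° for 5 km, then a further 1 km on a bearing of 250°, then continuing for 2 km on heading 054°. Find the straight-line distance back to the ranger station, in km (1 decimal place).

Leg 1 (066°, 5 km): east 5 sin 66° = 4.57, north 5 cos 66° = 2.03
Leg 2 (250°, 1 km): east 1 sin 250° = -0.94, north 1 cos 250° = -0.34
Leg 3 (054°, 2 km): east 2 sin 54° = 1.62, north 2 cos 54° = 1.18
Net: 5.25 east, 2.87 north. Distance = √((5.25)² + (2.87)²) = 5.978 km.

6.0 km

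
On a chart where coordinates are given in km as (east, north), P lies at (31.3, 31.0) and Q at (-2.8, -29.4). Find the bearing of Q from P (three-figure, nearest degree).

209°

Δeast = -2.8 − 31.3 = -34.10; Δnorth = -29.4 − 31.0 = -60.40.
Bearing = atan2(Δeast, Δnorth) mod 360° = 209.45° ≈ 209°.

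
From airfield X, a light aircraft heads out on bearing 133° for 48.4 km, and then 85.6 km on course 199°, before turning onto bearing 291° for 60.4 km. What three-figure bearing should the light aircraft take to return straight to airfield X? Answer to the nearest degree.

028°

Leg 1 (133°, 48.4 km): east 48.4 sin 133° = 35.40, north 48.4 cos 133° = -33.01
Leg 2 (199°, 85.6 km): east 85.6 sin 199° = -27.87, north 85.6 cos 199° = -80.94
Leg 3 (291°, 60.4 km): east 60.4 sin 291° = -56.39, north 60.4 cos 291° = 21.65
Net displacement: -48.86 east, -92.30 north. Direction back to start is (48.86, 92.30): bearing = atan2(48.86, 92.30) mod 360° = 27.89° ≈ 028°.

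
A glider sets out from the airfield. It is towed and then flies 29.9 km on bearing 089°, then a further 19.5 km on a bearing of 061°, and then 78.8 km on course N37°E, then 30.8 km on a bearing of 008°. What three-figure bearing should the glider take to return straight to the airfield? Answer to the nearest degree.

224°

Leg 1 (089°, 29.9 km): east 29.9 sin 89° = 29.90, north 29.9 cos 89° = 0.52
Leg 2 (061°, 19.5 km): east 19.5 sin 61° = 17.06, north 19.5 cos 61° = 9.45
Leg 3 (N37°E, 78.8 km): east 78.8 sin 37° = 47.42, north 78.8 cos 37° = 62.93
Leg 4 (008°, 30.8 km): east 30.8 sin 8° = 4.29, north 30.8 cos 8° = 30.50
Net displacement: 98.66 east, 103.41 north. Direction back to start is (-98.66, -103.41): bearing = atan2(-98.66, -103.41) mod 360° = 223.65° ≈ 224°.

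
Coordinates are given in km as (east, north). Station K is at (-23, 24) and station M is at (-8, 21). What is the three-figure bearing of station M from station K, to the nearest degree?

Δeast = -8 − -23 = 15.00; Δnorth = 21 − 24 = -3.00.
Bearing = atan2(Δeast, Δnorth) mod 360° = 101.31° ≈ 101°.

101°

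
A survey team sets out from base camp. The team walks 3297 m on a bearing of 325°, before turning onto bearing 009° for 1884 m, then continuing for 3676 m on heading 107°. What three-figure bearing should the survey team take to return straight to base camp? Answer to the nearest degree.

209°

Leg 1 (325°, 3297 m): east 3297 sin 325° = -1891.08, north 3297 cos 325° = 2700.74
Leg 2 (009°, 1884 m): east 1884 sin 9° = 294.72, north 1884 cos 9° = 1860.80
Leg 3 (107°, 3676 m): east 3676 sin 107° = 3515.38, north 3676 cos 107° = -1074.76
Net displacement: 1919.02 east, 3486.79 north. Direction back to start is (-1919.02, -3486.79): bearing = atan2(-1919.02, -3486.79) mod 360° = 208.83° ≈ 209°.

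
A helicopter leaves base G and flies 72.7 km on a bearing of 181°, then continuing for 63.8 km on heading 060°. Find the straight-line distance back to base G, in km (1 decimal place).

Leg 1 (181°, 72.7 km): east 72.7 sin 181° = -1.27, north 72.7 cos 181° = -72.69
Leg 2 (060°, 63.8 km): east 63.8 sin 60° = 55.25, north 63.8 cos 60° = 31.90
Net: 53.98 east, -40.79 north. Distance = √((53.98)² + (-40.79)²) = 67.661 km.

67.7 km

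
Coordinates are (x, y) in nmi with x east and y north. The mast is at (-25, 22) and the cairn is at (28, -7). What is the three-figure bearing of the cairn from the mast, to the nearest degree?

119°

Δeast = 28 − -25 = 53.00; Δnorth = -7 − 22 = -29.00.
Bearing = atan2(Δeast, Δnorth) mod 360° = 118.69° ≈ 119°.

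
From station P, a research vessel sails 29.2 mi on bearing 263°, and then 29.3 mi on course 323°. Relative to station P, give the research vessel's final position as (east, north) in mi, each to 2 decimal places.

Leg 1 (263°, 29.2 mi): east 29.2 sin 263° = -28.98, north 29.2 cos 263° = -3.56
Leg 2 (323°, 29.3 mi): east 29.3 sin 323° = -17.63, north 29.3 cos 323° = 23.40
Summing: -46.62 mi east, 19.84 mi north → (-46.62, 19.84).

(-46.62, 19.84)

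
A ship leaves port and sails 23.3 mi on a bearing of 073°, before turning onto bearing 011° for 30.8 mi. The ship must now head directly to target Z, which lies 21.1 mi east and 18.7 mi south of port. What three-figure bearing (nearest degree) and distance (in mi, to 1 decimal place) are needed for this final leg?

187°, 56.2 mi

Leg 1 (073°, 23.3 mi): east 23.3 sin 73° = 22.28, north 23.3 cos 73° = 6.81
Leg 2 (011°, 30.8 mi): east 30.8 sin 11° = 5.88, north 30.8 cos 11° = 30.23
Current position: (28.16, 37.05). Target: (21.1, -18.7). Remaining: Δeast = -7.06, Δnorth = -55.75.
Bearing = atan2(-7.06, -55.75) mod 360° = 187.22°; distance = √((-7.06)² + (-55.75)²) = 56.192 mi.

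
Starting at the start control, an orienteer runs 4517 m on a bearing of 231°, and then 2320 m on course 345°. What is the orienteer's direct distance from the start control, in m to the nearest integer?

Leg 1 (231°, 4517 m): east 4517 sin 231° = -3510.37, north 4517 cos 231° = -2842.64
Leg 2 (345°, 2320 m): east 2320 sin 345° = -600.46, north 2320 cos 345° = 2240.95
Net: -4110.83 east, -601.69 north. Distance = √((-4110.83)² + (-601.69)²) = 4154.629 m.

4155 m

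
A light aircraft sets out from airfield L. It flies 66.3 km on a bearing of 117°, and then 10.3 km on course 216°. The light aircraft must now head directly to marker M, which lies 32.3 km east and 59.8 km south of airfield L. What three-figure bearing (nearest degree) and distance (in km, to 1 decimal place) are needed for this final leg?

224°, 29.8 km

Leg 1 (117°, 66.3 km): east 66.3 sin 117° = 59.07, north 66.3 cos 117° = -30.10
Leg 2 (216°, 10.3 km): east 10.3 sin 216° = -6.05, north 10.3 cos 216° = -8.33
Current position: (53.02, -38.43). Target: (32.3, -59.8). Remaining: Δeast = -20.72, Δnorth = -21.37.
Bearing = atan2(-20.72, -21.37) mod 360° = 224.12°; distance = √((-20.72)² + (-21.37)²) = 29.764 km.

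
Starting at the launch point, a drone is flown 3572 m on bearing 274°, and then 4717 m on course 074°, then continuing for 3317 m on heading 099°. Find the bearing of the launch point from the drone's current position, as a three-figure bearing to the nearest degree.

Leg 1 (274°, 3572 m): east 3572 sin 274° = -3563.30, north 3572 cos 274° = 249.17
Leg 2 (074°, 4717 m): east 4717 sin 74° = 4534.27, north 4717 cos 74° = 1300.18
Leg 3 (099°, 3317 m): east 3317 sin 99° = 3276.16, north 3317 cos 99° = -518.89
Net displacement: 4247.13 east, 1030.46 north. Direction back to start is (-4247.13, -1030.46): bearing = atan2(-4247.13, -1030.46) mod 360° = 256.36° ≈ 256°.

256°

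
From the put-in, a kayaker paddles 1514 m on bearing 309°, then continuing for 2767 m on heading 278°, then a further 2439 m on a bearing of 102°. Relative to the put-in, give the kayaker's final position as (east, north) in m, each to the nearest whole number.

(-1531, 831)

Leg 1 (309°, 1514 m): east 1514 sin 309° = -1176.60, north 1514 cos 309° = 952.79
Leg 2 (278°, 2767 m): east 2767 sin 278° = -2740.07, north 2767 cos 278° = 385.09
Leg 3 (102°, 2439 m): east 2439 sin 102° = 2385.70, north 2439 cos 102° = -507.10
Summing: -1530.97 m east, 830.79 m north → (-1531, 831).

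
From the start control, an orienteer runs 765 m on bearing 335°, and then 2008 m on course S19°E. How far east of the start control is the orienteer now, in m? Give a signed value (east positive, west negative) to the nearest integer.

Leg 1 (335°, 765 m): east 765 sin 335° = -323.30, north 765 cos 335° = 693.33
Leg 2 (S19°E, 2008 m): east 2008 sin 161° = 653.74, north 2008 cos 161° = -1898.60
Net east component: 330.44 m.

330 m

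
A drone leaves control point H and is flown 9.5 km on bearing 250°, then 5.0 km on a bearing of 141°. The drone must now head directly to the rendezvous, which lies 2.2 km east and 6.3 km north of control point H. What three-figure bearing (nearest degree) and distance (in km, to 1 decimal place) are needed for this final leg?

031°, 15.6 km

Leg 1 (250°, 9.5 km): east 9.5 sin 250° = -8.93, north 9.5 cos 250° = -3.25
Leg 2 (141°, 5.0 km): east 5.0 sin 141° = 3.15, north 5.0 cos 141° = -3.89
Current position: (-5.78, -7.13). Target: (2.2, 6.3). Remaining: Δeast = 7.98, Δnorth = 13.43.
Bearing = atan2(7.98, 13.43) mod 360° = 30.71°; distance = √((7.98)² + (13.43)²) = 15.626 km.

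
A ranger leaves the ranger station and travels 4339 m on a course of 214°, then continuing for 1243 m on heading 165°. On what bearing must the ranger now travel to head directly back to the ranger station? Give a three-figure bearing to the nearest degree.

024°

Leg 1 (214°, 4339 m): east 4339 sin 214° = -2426.34, north 4339 cos 214° = -3597.19
Leg 2 (165°, 1243 m): east 1243 sin 165° = 321.71, north 1243 cos 165° = -1200.65
Net displacement: -2104.63 east, -4797.84 north. Direction back to start is (2104.63, 4797.84): bearing = atan2(2104.63, 4797.84) mod 360° = 23.69° ≈ 024°.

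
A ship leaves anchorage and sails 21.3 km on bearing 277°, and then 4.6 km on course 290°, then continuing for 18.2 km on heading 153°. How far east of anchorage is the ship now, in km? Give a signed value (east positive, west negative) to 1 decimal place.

Leg 1 (277°, 21.3 km): east 21.3 sin 277° = -21.14, north 21.3 cos 277° = 2.60
Leg 2 (290°, 4.6 km): east 4.6 sin 290° = -4.32, north 4.6 cos 290° = 1.57
Leg 3 (153°, 18.2 km): east 18.2 sin 153° = 8.26, north 18.2 cos 153° = -16.22
Net east component: -17.20 km.

-17.2 km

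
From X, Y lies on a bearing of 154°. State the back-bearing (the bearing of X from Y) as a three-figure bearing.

Back-bearing = 154° + 180° = 334°.

334°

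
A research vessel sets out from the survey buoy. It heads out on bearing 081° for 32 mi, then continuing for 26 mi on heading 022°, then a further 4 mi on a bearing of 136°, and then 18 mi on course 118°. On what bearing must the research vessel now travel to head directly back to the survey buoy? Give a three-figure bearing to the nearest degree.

253°

Leg 1 (081°, 32 mi): east 32 sin 81° = 31.61, north 32 cos 81° = 5.01
Leg 2 (022°, 26 mi): east 26 sin 22° = 9.74, north 26 cos 22° = 24.11
Leg 3 (136°, 4 mi): east 4 sin 136° = 2.78, north 4 cos 136° = -2.88
Leg 4 (118°, 18 mi): east 18 sin 118° = 15.89, north 18 cos 118° = -8.45
Net displacement: 60.02 east, 17.78 north. Direction back to start is (-60.02, -17.78): bearing = atan2(-60.02, -17.78) mod 360° = 253.49° ≈ 253°.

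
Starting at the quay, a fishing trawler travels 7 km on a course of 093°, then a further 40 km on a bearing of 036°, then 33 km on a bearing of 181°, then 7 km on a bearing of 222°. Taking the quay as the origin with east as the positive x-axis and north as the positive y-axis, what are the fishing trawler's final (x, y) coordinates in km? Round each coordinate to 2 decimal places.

Leg 1 (093°, 7 km): east 7 sin 93° = 6.99, north 7 cos 93° = -0.37
Leg 2 (036°, 40 km): east 40 sin 36° = 23.51, north 40 cos 36° = 32.36
Leg 3 (181°, 33 km): east 33 sin 181° = -0.58, north 33 cos 181° = -32.99
Leg 4 (222°, 7 km): east 7 sin 222° = -4.68, north 7 cos 222° = -5.20
Summing: 25.24 km east, -6.20 km north → (25.24, -6.20).

(25.24, -6.20)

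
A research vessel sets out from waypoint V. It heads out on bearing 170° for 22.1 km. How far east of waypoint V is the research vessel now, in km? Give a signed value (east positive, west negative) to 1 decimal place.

3.8 km

Leg 1 (170°, 22.1 km): east 22.1 sin 170° = 3.84, north 22.1 cos 170° = -21.76
Net east component: 3.84 km.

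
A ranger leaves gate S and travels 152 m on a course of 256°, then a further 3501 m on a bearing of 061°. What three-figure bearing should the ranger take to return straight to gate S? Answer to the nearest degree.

240°

Leg 1 (256°, 152 m): east 152 sin 256° = -147.48, north 152 cos 256° = -36.77
Leg 2 (061°, 3501 m): east 3501 sin 61° = 3062.04, north 3501 cos 61° = 1697.32
Net displacement: 2914.56 east, 1660.55 north. Direction back to start is (-2914.56, -1660.55): bearing = atan2(-2914.56, -1660.55) mod 360° = 240.33° ≈ 240°.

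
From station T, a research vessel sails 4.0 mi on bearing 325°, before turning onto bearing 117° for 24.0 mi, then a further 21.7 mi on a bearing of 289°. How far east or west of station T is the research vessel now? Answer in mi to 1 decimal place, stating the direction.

1.4 mi west

Leg 1 (325°, 4.0 mi): east 4.0 sin 325° = -2.29, north 4.0 cos 325° = 3.28
Leg 2 (117°, 24.0 mi): east 24.0 sin 117° = 21.38, north 24.0 cos 117° = -10.90
Leg 3 (289°, 21.7 mi): east 21.7 sin 289° = -20.52, north 21.7 cos 289° = 7.06
Net east component: -1.43 mi.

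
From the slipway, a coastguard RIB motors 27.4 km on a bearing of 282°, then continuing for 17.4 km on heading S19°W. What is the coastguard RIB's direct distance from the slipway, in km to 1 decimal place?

Leg 1 (282°, 27.4 km): east 27.4 sin 282° = -26.80, north 27.4 cos 282° = 5.70
Leg 2 (S19°W, 17.4 km): east 17.4 sin 199° = -5.66, north 17.4 cos 199° = -16.45
Net: -32.47 east, -10.76 north. Distance = √((-32.47)² + (-10.76)²) = 34.201 km.

34.2 km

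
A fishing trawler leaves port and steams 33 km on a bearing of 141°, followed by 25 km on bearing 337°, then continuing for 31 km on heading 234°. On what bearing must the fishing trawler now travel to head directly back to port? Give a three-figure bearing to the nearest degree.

Leg 1 (141°, 33 km): east 33 sin 141° = 20.77, north 33 cos 141° = -25.65
Leg 2 (337°, 25 km): east 25 sin 337° = -9.77, north 25 cos 337° = 23.01
Leg 3 (234°, 31 km): east 31 sin 234° = -25.08, north 31 cos 234° = -18.22
Net displacement: -14.08 east, -20.85 north. Direction back to start is (14.08, 20.85): bearing = atan2(14.08, 20.85) mod 360° = 34.03° ≈ 034°.

034°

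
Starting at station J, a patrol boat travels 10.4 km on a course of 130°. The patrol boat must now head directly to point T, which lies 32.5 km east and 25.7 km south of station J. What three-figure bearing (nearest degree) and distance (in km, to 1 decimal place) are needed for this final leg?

128°, 31.0 km

Leg 1 (130°, 10.4 km): east 10.4 sin 130° = 7.97, north 10.4 cos 130° = -6.68
Current position: (7.97, -6.68). Target: (32.5, -25.7). Remaining: Δeast = 24.53, Δnorth = -19.02.
Bearing = atan2(24.53, -19.02) mod 360° = 127.78°; distance = √((24.53)² + (-19.02)²) = 31.039 km.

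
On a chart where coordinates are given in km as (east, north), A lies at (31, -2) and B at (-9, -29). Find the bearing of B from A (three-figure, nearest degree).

Δeast = -9 − 31 = -40.00; Δnorth = -29 − -2 = -27.00.
Bearing = atan2(Δeast, Δnorth) mod 360° = 235.98° ≈ 236°.

236°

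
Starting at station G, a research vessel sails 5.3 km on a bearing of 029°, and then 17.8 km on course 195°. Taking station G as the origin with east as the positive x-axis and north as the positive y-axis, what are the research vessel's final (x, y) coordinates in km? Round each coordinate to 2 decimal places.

Leg 1 (029°, 5.3 km): east 5.3 sin 29° = 2.57, north 5.3 cos 29° = 4.64
Leg 2 (195°, 17.8 km): east 17.8 sin 195° = -4.61, north 17.8 cos 195° = -17.19
Summing: -2.04 km east, -12.56 km north → (-2.04, -12.56).

(-2.04, -12.56)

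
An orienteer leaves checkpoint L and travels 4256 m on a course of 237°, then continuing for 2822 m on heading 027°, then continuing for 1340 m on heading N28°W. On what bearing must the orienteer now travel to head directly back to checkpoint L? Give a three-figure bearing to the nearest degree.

115°

Leg 1 (237°, 4256 m): east 4256 sin 237° = -3569.38, north 4256 cos 237° = -2317.98
Leg 2 (027°, 2822 m): east 2822 sin 27° = 1281.16, north 2822 cos 27° = 2514.42
Leg 3 (N28°W, 1340 m): east 1340 sin 332° = -629.09, north 1340 cos 332° = 1183.15
Net displacement: -2917.31 east, 1379.59 north. Direction back to start is (2917.31, -1379.59): bearing = atan2(2917.31, -1379.59) mod 360° = 115.31° ≈ 115°.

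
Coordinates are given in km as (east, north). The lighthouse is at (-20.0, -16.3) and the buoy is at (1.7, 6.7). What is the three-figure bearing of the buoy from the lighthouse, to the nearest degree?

Δeast = 1.7 − -20.0 = 21.70; Δnorth = 6.7 − -16.3 = 23.00.
Bearing = atan2(Δeast, Δnorth) mod 360° = 43.33° ≈ 043°.

043°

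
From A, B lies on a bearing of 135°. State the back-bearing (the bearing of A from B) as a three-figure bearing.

Back-bearing = 135° + 180° = 315°.

315°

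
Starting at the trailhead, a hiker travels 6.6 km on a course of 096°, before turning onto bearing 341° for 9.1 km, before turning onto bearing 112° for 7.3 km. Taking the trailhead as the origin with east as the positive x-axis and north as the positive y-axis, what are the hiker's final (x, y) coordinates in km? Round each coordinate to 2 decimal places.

Leg 1 (096°, 6.6 km): east 6.6 sin 96° = 6.56, north 6.6 cos 96° = -0.69
Leg 2 (341°, 9.1 km): east 9.1 sin 341° = -2.96, north 9.1 cos 341° = 8.60
Leg 3 (112°, 7.3 km): east 7.3 sin 112° = 6.77, north 7.3 cos 112° = -2.73
Summing: 10.37 km east, 5.18 km north → (10.37, 5.18).

(10.37, 5.18)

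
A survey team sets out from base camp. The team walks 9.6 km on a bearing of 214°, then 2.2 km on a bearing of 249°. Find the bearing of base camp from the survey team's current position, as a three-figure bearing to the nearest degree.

Leg 1 (214°, 9.6 km): east 9.6 sin 214° = -5.37, north 9.6 cos 214° = -7.96
Leg 2 (249°, 2.2 km): east 2.2 sin 249° = -2.05, north 2.2 cos 249° = -0.79
Net displacement: -7.42 east, -8.75 north. Direction back to start is (7.42, 8.75): bearing = atan2(7.42, 8.75) mod 360° = 40.32° ≈ 040°.

040°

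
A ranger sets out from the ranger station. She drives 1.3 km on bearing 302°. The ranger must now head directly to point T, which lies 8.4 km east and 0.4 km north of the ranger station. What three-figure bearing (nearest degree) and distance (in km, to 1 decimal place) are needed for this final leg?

092°, 9.5 km

Leg 1 (302°, 1.3 km): east 1.3 sin 302° = -1.10, north 1.3 cos 302° = 0.69
Current position: (-1.10, 0.69). Target: (8.4, 0.4). Remaining: Δeast = 9.50, Δnorth = -0.29.
Bearing = atan2(9.50, -0.29) mod 360° = 91.74°; distance = √((9.50)² + (-0.29)²) = 9.507 km.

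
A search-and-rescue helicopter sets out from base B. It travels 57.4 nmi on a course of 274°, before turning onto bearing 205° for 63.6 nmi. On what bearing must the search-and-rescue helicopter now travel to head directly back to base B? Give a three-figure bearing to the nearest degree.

057°

Leg 1 (274°, 57.4 nmi): east 57.4 sin 274° = -57.26, north 57.4 cos 274° = 4.00
Leg 2 (205°, 63.6 nmi): east 63.6 sin 205° = -26.88, north 63.6 cos 205° = -57.64
Net displacement: -84.14 east, -53.64 north. Direction back to start is (84.14, 53.64): bearing = atan2(84.14, 53.64) mod 360° = 57.48° ≈ 057°.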